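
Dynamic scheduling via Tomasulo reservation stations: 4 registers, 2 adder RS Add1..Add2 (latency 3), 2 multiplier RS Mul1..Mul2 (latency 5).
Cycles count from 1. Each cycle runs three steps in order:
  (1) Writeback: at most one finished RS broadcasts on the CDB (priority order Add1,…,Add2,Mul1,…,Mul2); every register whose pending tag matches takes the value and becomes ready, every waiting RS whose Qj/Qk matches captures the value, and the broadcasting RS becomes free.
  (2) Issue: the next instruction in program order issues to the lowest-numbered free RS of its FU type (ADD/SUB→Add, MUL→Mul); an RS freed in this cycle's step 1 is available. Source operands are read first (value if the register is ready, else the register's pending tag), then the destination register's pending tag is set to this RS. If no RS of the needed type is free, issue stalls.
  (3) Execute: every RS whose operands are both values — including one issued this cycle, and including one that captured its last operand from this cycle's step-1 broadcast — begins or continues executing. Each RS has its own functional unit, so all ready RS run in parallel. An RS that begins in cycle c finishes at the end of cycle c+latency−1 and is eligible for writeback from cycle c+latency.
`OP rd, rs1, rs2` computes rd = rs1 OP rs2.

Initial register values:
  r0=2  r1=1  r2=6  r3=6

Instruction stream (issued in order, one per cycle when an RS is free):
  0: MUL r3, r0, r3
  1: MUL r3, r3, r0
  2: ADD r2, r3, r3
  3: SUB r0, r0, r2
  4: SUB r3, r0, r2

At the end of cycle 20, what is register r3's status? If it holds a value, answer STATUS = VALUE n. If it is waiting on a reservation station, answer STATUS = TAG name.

cycle 1: issue MUL r3<-Mul1 // r0:2,r1:1,r2:6,r3:Mul1
cycle 2: issue MUL r3<-Mul2 // r0:2,r1:1,r2:6,r3:Mul2
cycle 3: issue ADD r2<-Add1 // r0:2,r1:1,r2:Add1,r3:Mul2
cycle 4: issue SUB r0<-Add2 // r0:Add2,r1:1,r2:Add1,r3:Mul2
cycle 5: stall // r0:Add2,r1:1,r2:Add1,r3:Mul2
cycle 6: CDB Mul1=12; stall // r0:Add2,r1:1,r2:Add1,r3:Mul2
cycle 7: stall // r0:Add2,r1:1,r2:Add1,r3:Mul2
cycle 8: stall // r0:Add2,r1:1,r2:Add1,r3:Mul2
cycle 9: stall // r0:Add2,r1:1,r2:Add1,r3:Mul2
cycle 10: stall // r0:Add2,r1:1,r2:Add1,r3:Mul2
cycle 11: CDB Mul2=24; stall // r0:Add2,r1:1,r2:Add1,r3:24
cycle 12: stall // r0:Add2,r1:1,r2:Add1,r3:24
cycle 13: stall // r0:Add2,r1:1,r2:Add1,r3:24
cycle 14: CDB Add1=48; issue SUB r3<-Add1 // r0:Add2,r1:1,r2:48,r3:Add1
cycle 15: - // r0:Add2,r1:1,r2:48,r3:Add1
cycle 16: - // r0:Add2,r1:1,r2:48,r3:Add1
cycle 17: CDB Add2=-46 // r0:-46,r1:1,r2:48,r3:Add1
cycle 18: - // r0:-46,r1:1,r2:48,r3:Add1
cycle 19: - // r0:-46,r1:1,r2:48,r3:Add1
cycle 20: CDB Add1=-94 // r0:-46,r1:1,r2:48,r3:-94

STATUS = VALUE -94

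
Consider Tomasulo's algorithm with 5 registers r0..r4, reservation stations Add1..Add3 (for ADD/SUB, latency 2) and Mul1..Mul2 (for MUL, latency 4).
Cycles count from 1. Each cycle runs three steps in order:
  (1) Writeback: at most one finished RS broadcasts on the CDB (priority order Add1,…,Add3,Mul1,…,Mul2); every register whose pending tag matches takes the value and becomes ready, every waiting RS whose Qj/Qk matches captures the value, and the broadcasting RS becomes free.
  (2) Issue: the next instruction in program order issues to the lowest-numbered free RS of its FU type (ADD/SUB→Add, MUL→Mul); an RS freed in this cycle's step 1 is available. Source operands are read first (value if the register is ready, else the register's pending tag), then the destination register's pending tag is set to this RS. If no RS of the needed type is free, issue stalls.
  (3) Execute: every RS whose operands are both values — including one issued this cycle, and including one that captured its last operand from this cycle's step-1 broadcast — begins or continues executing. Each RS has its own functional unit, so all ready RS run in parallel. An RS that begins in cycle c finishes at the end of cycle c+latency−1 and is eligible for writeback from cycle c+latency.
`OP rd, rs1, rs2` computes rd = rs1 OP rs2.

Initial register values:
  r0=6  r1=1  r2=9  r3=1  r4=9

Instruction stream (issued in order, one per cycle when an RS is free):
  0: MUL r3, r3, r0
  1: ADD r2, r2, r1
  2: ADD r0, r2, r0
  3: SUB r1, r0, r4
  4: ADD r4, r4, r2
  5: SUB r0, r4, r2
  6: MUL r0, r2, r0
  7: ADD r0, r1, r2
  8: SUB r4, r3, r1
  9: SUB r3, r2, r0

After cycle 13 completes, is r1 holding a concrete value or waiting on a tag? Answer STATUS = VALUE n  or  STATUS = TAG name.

STATUS = VALUE 7

  c1: issue MUL r3<-Mul1  regs: r0:6,r1:1,r2:9,r3:Mul1,r4:9
  c2: issue ADD r2<-Add1  regs: r0:6,r1:1,r2:Add1,r3:Mul1,r4:9
  c3: issue ADD r0<-Add2  regs: r0:Add2,r1:1,r2:Add1,r3:Mul1,r4:9
  c4: CDB Add1=10; issue SUB r1<-Add1  regs: r0:Add2,r1:Add1,r2:10,r3:Mul1,r4:9
  c5: CDB Mul1=6; issue ADD r4<-Add3  regs: r0:Add2,r1:Add1,r2:10,r3:6,r4:Add3
  c6: CDB Add2=16; issue SUB r0<-Add2  regs: r0:Add2,r1:Add1,r2:10,r3:6,r4:Add3
  c7: CDB Add3=19; issue MUL r0<-Mul1  regs: r0:Mul1,r1:Add1,r2:10,r3:6,r4:19
  c8: CDB Add1=7; issue ADD r0<-Add1  regs: r0:Add1,r1:7,r2:10,r3:6,r4:19
  c9: CDB Add2=9; issue SUB r4<-Add2  regs: r0:Add1,r1:7,r2:10,r3:6,r4:Add2
  c10: CDB Add1=17; issue SUB r3<-Add1  regs: r0:17,r1:7,r2:10,r3:Add1,r4:Add2
  c11: CDB Add2=-1  regs: r0:17,r1:7,r2:10,r3:Add1,r4:-1
  c12: CDB Add1=-7  regs: r0:17,r1:7,r2:10,r3:-7,r4:-1
  c13: CDB Mul1=90  regs: r0:17,r1:7,r2:10,r3:-7,r4:-1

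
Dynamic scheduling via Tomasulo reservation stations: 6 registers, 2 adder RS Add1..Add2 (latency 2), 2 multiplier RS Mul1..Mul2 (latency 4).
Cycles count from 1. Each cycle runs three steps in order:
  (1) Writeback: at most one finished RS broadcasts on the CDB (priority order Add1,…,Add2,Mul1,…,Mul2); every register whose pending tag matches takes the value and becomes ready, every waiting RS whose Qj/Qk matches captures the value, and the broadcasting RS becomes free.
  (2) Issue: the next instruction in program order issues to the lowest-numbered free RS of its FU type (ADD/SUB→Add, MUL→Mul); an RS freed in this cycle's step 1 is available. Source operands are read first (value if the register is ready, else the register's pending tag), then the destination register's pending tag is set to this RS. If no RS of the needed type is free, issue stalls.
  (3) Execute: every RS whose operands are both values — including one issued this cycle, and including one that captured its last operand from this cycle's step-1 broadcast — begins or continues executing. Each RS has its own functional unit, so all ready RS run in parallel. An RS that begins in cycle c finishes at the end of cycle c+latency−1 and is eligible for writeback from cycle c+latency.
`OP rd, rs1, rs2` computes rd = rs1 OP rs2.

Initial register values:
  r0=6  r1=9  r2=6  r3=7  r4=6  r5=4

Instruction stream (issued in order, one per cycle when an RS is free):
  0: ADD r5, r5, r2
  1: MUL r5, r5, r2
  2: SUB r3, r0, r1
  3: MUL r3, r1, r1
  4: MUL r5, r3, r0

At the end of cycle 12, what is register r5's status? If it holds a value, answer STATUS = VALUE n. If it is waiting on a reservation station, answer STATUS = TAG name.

c1: issue ADD r5<-Add1 | r0:6,r1:9,r2:6,r3:7,r4:6,r5:Add1
c2: issue MUL r5<-Mul1 | r0:6,r1:9,r2:6,r3:7,r4:6,r5:Mul1
c3: CDB Add1=10; issue SUB r3<-Add1 | r0:6,r1:9,r2:6,r3:Add1,r4:6,r5:Mul1
c4: issue MUL r3<-Mul2 | r0:6,r1:9,r2:6,r3:Mul2,r4:6,r5:Mul1
c5: CDB Add1=-3; stall | r0:6,r1:9,r2:6,r3:Mul2,r4:6,r5:Mul1
c6: stall | r0:6,r1:9,r2:6,r3:Mul2,r4:6,r5:Mul1
c7: CDB Mul1=60; issue MUL r5<-Mul1 | r0:6,r1:9,r2:6,r3:Mul2,r4:6,r5:Mul1
c8: CDB Mul2=81 | r0:6,r1:9,r2:6,r3:81,r4:6,r5:Mul1
c9: - | r0:6,r1:9,r2:6,r3:81,r4:6,r5:Mul1
c10: - | r0:6,r1:9,r2:6,r3:81,r4:6,r5:Mul1
c11: - | r0:6,r1:9,r2:6,r3:81,r4:6,r5:Mul1
c12: CDB Mul1=486 | r0:6,r1:9,r2:6,r3:81,r4:6,r5:486

STATUS = VALUE 486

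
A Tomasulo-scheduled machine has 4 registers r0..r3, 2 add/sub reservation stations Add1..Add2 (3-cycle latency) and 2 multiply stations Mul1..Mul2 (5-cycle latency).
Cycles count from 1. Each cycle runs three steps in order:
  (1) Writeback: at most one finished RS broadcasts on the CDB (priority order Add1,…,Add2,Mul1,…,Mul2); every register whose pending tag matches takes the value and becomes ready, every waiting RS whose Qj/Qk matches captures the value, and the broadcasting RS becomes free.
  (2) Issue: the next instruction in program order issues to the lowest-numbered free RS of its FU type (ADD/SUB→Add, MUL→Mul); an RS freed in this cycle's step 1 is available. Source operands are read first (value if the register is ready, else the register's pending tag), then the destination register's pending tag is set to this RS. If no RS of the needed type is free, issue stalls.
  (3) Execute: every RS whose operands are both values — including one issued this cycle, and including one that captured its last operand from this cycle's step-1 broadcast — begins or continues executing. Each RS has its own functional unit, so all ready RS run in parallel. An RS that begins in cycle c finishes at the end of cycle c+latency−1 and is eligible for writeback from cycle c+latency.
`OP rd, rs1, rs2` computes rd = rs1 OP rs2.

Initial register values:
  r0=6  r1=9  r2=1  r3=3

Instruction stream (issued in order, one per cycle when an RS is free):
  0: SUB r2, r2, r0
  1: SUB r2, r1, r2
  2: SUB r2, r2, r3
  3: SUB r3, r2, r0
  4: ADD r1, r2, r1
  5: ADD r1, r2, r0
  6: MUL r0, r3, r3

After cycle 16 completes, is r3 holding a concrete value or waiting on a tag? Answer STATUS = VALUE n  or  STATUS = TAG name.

  c1: issue SUB r2<-Add1  regs: r0:6,r1:9,r2:Add1,r3:3
  c2: issue SUB r2<-Add2  regs: r0:6,r1:9,r2:Add2,r3:3
  c3: stall  regs: r0:6,r1:9,r2:Add2,r3:3
  c4: CDB Add1=-5; issue SUB r2<-Add1  regs: r0:6,r1:9,r2:Add1,r3:3
  c5: stall  regs: r0:6,r1:9,r2:Add1,r3:3
  c6: stall  regs: r0:6,r1:9,r2:Add1,r3:3
  c7: CDB Add2=14; issue SUB r3<-Add2  regs: r0:6,r1:9,r2:Add1,r3:Add2
  c8: stall  regs: r0:6,r1:9,r2:Add1,r3:Add2
  c9: stall  regs: r0:6,r1:9,r2:Add1,r3:Add2
  c10: CDB Add1=11; issue ADD r1<-Add1  regs: r0:6,r1:Add1,r2:11,r3:Add2
  c11: stall  regs: r0:6,r1:Add1,r2:11,r3:Add2
  c12: stall  regs: r0:6,r1:Add1,r2:11,r3:Add2
  c13: CDB Add1=20; issue ADD r1<-Add1  regs: r0:6,r1:Add1,r2:11,r3:Add2
  c14: CDB Add2=5; issue MUL r0<-Mul1  regs: r0:Mul1,r1:Add1,r2:11,r3:5
  c15: -  regs: r0:Mul1,r1:Add1,r2:11,r3:5
  c16: CDB Add1=17  regs: r0:Mul1,r1:17,r2:11,r3:5

STATUS = VALUE 5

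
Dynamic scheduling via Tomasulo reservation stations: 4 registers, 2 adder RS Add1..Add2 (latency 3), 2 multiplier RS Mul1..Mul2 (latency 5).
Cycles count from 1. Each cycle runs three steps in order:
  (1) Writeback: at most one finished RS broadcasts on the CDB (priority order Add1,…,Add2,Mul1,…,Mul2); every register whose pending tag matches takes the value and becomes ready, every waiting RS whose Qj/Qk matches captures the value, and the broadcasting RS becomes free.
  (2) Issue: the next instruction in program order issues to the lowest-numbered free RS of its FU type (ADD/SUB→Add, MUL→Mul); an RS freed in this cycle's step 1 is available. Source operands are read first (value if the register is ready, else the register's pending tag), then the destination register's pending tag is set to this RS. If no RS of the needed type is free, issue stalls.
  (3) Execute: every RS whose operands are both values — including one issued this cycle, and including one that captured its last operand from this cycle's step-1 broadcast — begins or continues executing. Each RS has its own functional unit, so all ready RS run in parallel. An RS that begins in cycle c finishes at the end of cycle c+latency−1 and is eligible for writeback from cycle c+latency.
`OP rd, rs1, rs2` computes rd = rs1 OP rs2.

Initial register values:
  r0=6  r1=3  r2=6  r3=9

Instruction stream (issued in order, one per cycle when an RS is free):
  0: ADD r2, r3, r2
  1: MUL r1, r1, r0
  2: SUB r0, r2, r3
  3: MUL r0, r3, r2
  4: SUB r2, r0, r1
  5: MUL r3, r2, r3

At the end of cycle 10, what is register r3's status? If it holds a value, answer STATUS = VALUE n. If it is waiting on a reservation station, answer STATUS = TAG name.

STATUS = TAG Mul1

  c1: issue ADD r2<-Add1  regs: r0:6,r1:3,r2:Add1,r3:9
  c2: issue MUL r1<-Mul1  regs: r0:6,r1:Mul1,r2:Add1,r3:9
  c3: issue SUB r0<-Add2  regs: r0:Add2,r1:Mul1,r2:Add1,r3:9
  c4: CDB Add1=15; issue MUL r0<-Mul2  regs: r0:Mul2,r1:Mul1,r2:15,r3:9
  c5: issue SUB r2<-Add1  regs: r0:Mul2,r1:Mul1,r2:Add1,r3:9
  c6: stall  regs: r0:Mul2,r1:Mul1,r2:Add1,r3:9
  c7: CDB Add2=6; stall  regs: r0:Mul2,r1:Mul1,r2:Add1,r3:9
  c8: CDB Mul1=18; issue MUL r3<-Mul1  regs: r0:Mul2,r1:18,r2:Add1,r3:Mul1
  c9: CDB Mul2=135  regs: r0:135,r1:18,r2:Add1,r3:Mul1
  c10: -  regs: r0:135,r1:18,r2:Add1,r3:Mul1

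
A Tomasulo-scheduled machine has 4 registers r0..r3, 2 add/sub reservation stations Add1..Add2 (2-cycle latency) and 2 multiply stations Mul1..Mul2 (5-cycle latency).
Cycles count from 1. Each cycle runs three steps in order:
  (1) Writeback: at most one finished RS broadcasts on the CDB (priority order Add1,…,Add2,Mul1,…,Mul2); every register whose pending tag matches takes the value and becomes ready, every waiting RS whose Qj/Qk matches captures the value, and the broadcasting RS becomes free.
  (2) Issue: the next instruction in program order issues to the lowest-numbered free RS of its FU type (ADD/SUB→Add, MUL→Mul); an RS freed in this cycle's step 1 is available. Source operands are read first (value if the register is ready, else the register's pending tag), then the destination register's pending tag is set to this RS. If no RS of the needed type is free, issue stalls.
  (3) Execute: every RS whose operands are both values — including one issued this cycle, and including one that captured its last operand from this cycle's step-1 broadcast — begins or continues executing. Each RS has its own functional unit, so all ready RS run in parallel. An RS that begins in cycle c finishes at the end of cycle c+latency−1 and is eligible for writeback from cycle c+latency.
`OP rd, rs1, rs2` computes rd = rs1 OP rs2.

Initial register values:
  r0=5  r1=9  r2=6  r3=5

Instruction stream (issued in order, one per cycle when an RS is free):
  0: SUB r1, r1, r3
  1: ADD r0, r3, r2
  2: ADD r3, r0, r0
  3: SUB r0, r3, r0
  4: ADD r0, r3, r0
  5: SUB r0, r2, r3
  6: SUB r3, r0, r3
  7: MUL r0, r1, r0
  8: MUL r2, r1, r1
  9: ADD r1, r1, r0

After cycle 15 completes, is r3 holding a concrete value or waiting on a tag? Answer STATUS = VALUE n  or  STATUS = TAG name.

STATUS = VALUE -38

  c1: issue SUB r1<-Add1  regs: r0:5,r1:Add1,r2:6,r3:5
  c2: issue ADD r0<-Add2  regs: r0:Add2,r1:Add1,r2:6,r3:5
  c3: CDB Add1=4; issue ADD r3<-Add1  regs: r0:Add2,r1:4,r2:6,r3:Add1
  c4: CDB Add2=11; issue SUB r0<-Add2  regs: r0:Add2,r1:4,r2:6,r3:Add1
  c5: stall  regs: r0:Add2,r1:4,r2:6,r3:Add1
  c6: CDB Add1=22; issue ADD r0<-Add1  regs: r0:Add1,r1:4,r2:6,r3:22
  c7: stall  regs: r0:Add1,r1:4,r2:6,r3:22
  c8: CDB Add2=11; issue SUB r0<-Add2  regs: r0:Add2,r1:4,r2:6,r3:22
  c9: stall  regs: r0:Add2,r1:4,r2:6,r3:22
  c10: CDB Add1=33; issue SUB r3<-Add1  regs: r0:Add2,r1:4,r2:6,r3:Add1
  c11: CDB Add2=-16; issue MUL r0<-Mul1  regs: r0:Mul1,r1:4,r2:6,r3:Add1
  c12: issue MUL r2<-Mul2  regs: r0:Mul1,r1:4,r2:Mul2,r3:Add1
  c13: CDB Add1=-38; issue ADD r1<-Add1  regs: r0:Mul1,r1:Add1,r2:Mul2,r3:-38
  c14: -  regs: r0:Mul1,r1:Add1,r2:Mul2,r3:-38
  c15: -  regs: r0:Mul1,r1:Add1,r2:Mul2,r3:-38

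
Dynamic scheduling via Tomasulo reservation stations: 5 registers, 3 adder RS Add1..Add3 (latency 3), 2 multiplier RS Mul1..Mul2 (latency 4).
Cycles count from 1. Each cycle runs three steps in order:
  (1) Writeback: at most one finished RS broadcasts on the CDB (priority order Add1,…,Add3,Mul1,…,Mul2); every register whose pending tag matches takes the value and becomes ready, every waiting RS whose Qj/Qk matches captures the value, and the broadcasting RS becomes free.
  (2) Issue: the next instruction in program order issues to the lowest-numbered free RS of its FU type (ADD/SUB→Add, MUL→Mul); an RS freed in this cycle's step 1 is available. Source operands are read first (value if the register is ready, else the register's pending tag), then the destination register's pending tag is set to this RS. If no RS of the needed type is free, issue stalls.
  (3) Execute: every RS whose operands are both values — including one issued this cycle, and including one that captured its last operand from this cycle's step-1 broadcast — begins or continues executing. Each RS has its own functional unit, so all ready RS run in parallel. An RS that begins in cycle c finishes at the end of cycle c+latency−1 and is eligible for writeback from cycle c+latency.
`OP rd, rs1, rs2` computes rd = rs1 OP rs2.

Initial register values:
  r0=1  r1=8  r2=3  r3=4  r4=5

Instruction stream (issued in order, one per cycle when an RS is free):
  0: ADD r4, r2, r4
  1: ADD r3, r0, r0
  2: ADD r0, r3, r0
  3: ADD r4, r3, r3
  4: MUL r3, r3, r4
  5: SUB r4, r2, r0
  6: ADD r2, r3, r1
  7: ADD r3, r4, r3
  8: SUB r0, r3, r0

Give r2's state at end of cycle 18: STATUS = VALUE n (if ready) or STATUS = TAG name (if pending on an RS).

STATUS = VALUE 16

cycle 1: issue ADD r4<-Add1 // r0:1,r1:8,r2:3,r3:4,r4:Add1
cycle 2: issue ADD r3<-Add2 // r0:1,r1:8,r2:3,r3:Add2,r4:Add1
cycle 3: issue ADD r0<-Add3 // r0:Add3,r1:8,r2:3,r3:Add2,r4:Add1
cycle 4: CDB Add1=8; issue ADD r4<-Add1 // r0:Add3,r1:8,r2:3,r3:Add2,r4:Add1
cycle 5: CDB Add2=2; issue MUL r3<-Mul1 // r0:Add3,r1:8,r2:3,r3:Mul1,r4:Add1
cycle 6: issue SUB r4<-Add2 // r0:Add3,r1:8,r2:3,r3:Mul1,r4:Add2
cycle 7: stall // r0:Add3,r1:8,r2:3,r3:Mul1,r4:Add2
cycle 8: CDB Add1=4; issue ADD r2<-Add1 // r0:Add3,r1:8,r2:Add1,r3:Mul1,r4:Add2
cycle 9: CDB Add3=3; issue ADD r3<-Add3 // r0:3,r1:8,r2:Add1,r3:Add3,r4:Add2
cycle 10: stall // r0:3,r1:8,r2:Add1,r3:Add3,r4:Add2
cycle 11: stall // r0:3,r1:8,r2:Add1,r3:Add3,r4:Add2
cycle 12: CDB Add2=0; issue SUB r0<-Add2 // r0:Add2,r1:8,r2:Add1,r3:Add3,r4:0
cycle 13: CDB Mul1=8 // r0:Add2,r1:8,r2:Add1,r3:Add3,r4:0
cycle 14: - // r0:Add2,r1:8,r2:Add1,r3:Add3,r4:0
cycle 15: - // r0:Add2,r1:8,r2:Add1,r3:Add3,r4:0
cycle 16: CDB Add1=16 // r0:Add2,r1:8,r2:16,r3:Add3,r4:0
cycle 17: CDB Add3=8 // r0:Add2,r1:8,r2:16,r3:8,r4:0
cycle 18: - // r0:Add2,r1:8,r2:16,r3:8,r4:0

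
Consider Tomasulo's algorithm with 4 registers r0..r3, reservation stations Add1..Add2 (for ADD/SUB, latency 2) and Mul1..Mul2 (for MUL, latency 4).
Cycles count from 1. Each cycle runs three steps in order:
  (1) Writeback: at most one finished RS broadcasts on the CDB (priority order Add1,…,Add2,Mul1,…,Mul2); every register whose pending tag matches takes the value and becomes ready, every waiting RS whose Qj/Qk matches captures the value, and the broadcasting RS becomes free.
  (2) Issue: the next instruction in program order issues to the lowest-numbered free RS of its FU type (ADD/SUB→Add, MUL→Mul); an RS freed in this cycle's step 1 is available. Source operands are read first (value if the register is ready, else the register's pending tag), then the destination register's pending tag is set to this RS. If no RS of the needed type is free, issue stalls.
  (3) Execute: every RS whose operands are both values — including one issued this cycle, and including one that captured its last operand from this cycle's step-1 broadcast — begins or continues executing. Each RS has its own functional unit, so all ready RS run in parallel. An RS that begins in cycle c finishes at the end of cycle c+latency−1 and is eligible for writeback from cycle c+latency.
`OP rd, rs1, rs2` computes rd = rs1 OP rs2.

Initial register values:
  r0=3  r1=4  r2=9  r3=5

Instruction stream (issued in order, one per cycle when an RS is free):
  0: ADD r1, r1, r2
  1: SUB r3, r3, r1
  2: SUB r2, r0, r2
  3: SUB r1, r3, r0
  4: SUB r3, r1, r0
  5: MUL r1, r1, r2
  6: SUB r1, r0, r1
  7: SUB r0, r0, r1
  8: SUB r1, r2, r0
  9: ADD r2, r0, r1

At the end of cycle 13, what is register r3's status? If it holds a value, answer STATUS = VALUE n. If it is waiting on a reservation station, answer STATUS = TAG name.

c1: issue ADD r1<-Add1 | r0:3,r1:Add1,r2:9,r3:5
c2: issue SUB r3<-Add2 | r0:3,r1:Add1,r2:9,r3:Add2
c3: CDB Add1=13; issue SUB r2<-Add1 | r0:3,r1:13,r2:Add1,r3:Add2
c4: stall | r0:3,r1:13,r2:Add1,r3:Add2
c5: CDB Add1=-6; issue SUB r1<-Add1 | r0:3,r1:Add1,r2:-6,r3:Add2
c6: CDB Add2=-8; issue SUB r3<-Add2 | r0:3,r1:Add1,r2:-6,r3:Add2
c7: issue MUL r1<-Mul1 | r0:3,r1:Mul1,r2:-6,r3:Add2
c8: CDB Add1=-11; issue SUB r1<-Add1 | r0:3,r1:Add1,r2:-6,r3:Add2
c9: stall | r0:3,r1:Add1,r2:-6,r3:Add2
c10: CDB Add2=-14; issue SUB r0<-Add2 | r0:Add2,r1:Add1,r2:-6,r3:-14
c11: stall | r0:Add2,r1:Add1,r2:-6,r3:-14
c12: CDB Mul1=66; stall | r0:Add2,r1:Add1,r2:-6,r3:-14
c13: stall | r0:Add2,r1:Add1,r2:-6,r3:-14

STATUS = VALUE -14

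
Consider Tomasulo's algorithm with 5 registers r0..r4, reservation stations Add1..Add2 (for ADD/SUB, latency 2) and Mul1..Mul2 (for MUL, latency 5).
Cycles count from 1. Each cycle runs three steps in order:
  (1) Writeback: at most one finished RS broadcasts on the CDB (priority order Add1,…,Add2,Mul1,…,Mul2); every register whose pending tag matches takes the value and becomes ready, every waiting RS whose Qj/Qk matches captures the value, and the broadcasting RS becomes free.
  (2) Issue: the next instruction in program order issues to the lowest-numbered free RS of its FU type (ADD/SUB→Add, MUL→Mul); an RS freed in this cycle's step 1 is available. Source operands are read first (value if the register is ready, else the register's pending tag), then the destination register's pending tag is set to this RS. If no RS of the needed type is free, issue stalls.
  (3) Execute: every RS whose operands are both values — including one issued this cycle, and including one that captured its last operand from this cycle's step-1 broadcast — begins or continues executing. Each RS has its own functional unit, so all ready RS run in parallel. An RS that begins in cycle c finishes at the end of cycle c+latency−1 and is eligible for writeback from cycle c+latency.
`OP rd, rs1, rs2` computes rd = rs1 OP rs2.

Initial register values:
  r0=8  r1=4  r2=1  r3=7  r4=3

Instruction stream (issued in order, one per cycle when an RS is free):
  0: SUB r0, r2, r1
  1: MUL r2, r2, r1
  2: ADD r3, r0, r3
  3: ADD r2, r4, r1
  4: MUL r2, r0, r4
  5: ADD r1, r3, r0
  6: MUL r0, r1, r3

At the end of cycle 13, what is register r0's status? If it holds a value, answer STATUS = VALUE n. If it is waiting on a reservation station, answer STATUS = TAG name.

cycle 1: issue SUB r0<-Add1 // r0:Add1,r1:4,r2:1,r3:7,r4:3
cycle 2: issue MUL r2<-Mul1 // r0:Add1,r1:4,r2:Mul1,r3:7,r4:3
cycle 3: CDB Add1=-3; issue ADD r3<-Add1 // r0:-3,r1:4,r2:Mul1,r3:Add1,r4:3
cycle 4: issue ADD r2<-Add2 // r0:-3,r1:4,r2:Add2,r3:Add1,r4:3
cycle 5: CDB Add1=4; issue MUL r2<-Mul2 // r0:-3,r1:4,r2:Mul2,r3:4,r4:3
cycle 6: CDB Add2=7; issue ADD r1<-Add1 // r0:-3,r1:Add1,r2:Mul2,r3:4,r4:3
cycle 7: CDB Mul1=4; issue MUL r0<-Mul1 // r0:Mul1,r1:Add1,r2:Mul2,r3:4,r4:3
cycle 8: CDB Add1=1 // r0:Mul1,r1:1,r2:Mul2,r3:4,r4:3
cycle 9: - // r0:Mul1,r1:1,r2:Mul2,r3:4,r4:3
cycle 10: CDB Mul2=-9 // r0:Mul1,r1:1,r2:-9,r3:4,r4:3
cycle 11: - // r0:Mul1,r1:1,r2:-9,r3:4,r4:3
cycle 12: - // r0:Mul1,r1:1,r2:-9,r3:4,r4:3
cycle 13: CDB Mul1=4 // r0:4,r1:1,r2:-9,r3:4,r4:3

STATUS = VALUE 4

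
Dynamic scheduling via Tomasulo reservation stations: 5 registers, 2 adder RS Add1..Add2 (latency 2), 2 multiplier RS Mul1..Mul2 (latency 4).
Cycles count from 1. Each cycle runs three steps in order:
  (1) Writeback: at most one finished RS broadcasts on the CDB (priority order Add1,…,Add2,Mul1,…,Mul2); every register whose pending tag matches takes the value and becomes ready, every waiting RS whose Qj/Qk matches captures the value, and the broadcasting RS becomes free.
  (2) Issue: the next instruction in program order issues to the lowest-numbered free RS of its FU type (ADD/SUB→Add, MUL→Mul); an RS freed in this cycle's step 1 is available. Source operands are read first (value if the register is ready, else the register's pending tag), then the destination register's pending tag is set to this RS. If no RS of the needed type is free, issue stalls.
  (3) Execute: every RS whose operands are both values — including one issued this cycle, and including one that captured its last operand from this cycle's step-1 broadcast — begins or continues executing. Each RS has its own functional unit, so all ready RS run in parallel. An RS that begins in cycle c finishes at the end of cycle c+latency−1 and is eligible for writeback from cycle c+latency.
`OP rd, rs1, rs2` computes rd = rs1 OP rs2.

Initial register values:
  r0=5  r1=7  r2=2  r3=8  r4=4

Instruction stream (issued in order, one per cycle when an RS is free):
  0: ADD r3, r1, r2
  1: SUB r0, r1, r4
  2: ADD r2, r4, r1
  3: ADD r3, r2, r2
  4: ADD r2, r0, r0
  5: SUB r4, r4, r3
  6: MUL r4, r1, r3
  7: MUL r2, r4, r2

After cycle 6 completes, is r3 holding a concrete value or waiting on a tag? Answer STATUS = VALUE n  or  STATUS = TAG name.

cycle 1: issue ADD r3<-Add1 // r0:5,r1:7,r2:2,r3:Add1,r4:4
cycle 2: issue SUB r0<-Add2 // r0:Add2,r1:7,r2:2,r3:Add1,r4:4
cycle 3: CDB Add1=9; issue ADD r2<-Add1 // r0:Add2,r1:7,r2:Add1,r3:9,r4:4
cycle 4: CDB Add2=3; issue ADD r3<-Add2 // r0:3,r1:7,r2:Add1,r3:Add2,r4:4
cycle 5: CDB Add1=11; issue ADD r2<-Add1 // r0:3,r1:7,r2:Add1,r3:Add2,r4:4
cycle 6: stall // r0:3,r1:7,r2:Add1,r3:Add2,r4:4

STATUS = TAG Add2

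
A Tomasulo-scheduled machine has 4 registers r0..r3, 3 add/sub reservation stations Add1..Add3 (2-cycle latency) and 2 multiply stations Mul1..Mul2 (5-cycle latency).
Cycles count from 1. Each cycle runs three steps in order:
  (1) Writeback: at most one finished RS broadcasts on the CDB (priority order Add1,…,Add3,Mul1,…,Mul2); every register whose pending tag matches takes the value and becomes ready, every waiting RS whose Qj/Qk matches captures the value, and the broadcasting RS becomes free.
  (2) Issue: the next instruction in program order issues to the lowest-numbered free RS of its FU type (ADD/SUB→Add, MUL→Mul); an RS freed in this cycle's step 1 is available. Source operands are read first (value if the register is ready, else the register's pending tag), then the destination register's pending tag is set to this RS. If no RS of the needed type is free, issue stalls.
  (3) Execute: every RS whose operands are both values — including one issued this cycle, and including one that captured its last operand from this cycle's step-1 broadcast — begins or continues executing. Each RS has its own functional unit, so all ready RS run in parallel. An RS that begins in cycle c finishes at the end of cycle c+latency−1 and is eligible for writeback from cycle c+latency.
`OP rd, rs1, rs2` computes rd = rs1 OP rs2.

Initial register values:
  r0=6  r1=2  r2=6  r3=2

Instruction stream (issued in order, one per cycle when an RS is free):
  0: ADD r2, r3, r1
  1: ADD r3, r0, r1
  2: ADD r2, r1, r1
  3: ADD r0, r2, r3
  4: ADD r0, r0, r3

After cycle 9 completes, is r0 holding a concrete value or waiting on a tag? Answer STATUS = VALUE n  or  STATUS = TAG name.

  c1: issue ADD r2<-Add1  regs: r0:6,r1:2,r2:Add1,r3:2
  c2: issue ADD r3<-Add2  regs: r0:6,r1:2,r2:Add1,r3:Add2
  c3: CDB Add1=4; issue ADD r2<-Add1  regs: r0:6,r1:2,r2:Add1,r3:Add2
  c4: CDB Add2=8; issue ADD r0<-Add2  regs: r0:Add2,r1:2,r2:Add1,r3:8
  c5: CDB Add1=4; issue ADD r0<-Add1  regs: r0:Add1,r1:2,r2:4,r3:8
  c6: -  regs: r0:Add1,r1:2,r2:4,r3:8
  c7: CDB Add2=12  regs: r0:Add1,r1:2,r2:4,r3:8
  c8: -  regs: r0:Add1,r1:2,r2:4,r3:8
  c9: CDB Add1=20  regs: r0:20,r1:2,r2:4,r3:8

STATUS = VALUE 20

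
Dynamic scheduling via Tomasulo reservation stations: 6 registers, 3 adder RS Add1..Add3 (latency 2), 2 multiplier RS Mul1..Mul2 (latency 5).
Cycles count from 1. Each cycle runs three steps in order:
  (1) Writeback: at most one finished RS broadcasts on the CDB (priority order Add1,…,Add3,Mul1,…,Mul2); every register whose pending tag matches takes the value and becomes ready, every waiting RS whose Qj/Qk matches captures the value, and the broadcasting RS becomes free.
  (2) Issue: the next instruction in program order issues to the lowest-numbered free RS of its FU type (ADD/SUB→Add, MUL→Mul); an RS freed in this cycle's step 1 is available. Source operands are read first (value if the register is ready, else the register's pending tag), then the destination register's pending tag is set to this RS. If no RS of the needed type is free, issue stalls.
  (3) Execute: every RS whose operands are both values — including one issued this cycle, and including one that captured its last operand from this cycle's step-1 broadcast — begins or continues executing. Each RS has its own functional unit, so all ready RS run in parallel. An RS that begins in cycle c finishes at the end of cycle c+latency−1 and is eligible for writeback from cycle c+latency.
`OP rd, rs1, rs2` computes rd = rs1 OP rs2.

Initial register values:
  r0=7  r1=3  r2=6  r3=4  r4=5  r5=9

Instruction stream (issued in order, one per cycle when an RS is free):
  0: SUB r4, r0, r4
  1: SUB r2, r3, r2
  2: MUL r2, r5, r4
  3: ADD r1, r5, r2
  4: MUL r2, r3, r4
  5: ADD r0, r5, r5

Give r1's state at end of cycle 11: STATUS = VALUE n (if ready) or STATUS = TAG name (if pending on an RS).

c1: issue SUB r4<-Add1 | r0:7,r1:3,r2:6,r3:4,r4:Add1,r5:9
c2: issue SUB r2<-Add2 | r0:7,r1:3,r2:Add2,r3:4,r4:Add1,r5:9
c3: CDB Add1=2; issue MUL r2<-Mul1 | r0:7,r1:3,r2:Mul1,r3:4,r4:2,r5:9
c4: CDB Add2=-2; issue ADD r1<-Add1 | r0:7,r1:Add1,r2:Mul1,r3:4,r4:2,r5:9
c5: issue MUL r2<-Mul2 | r0:7,r1:Add1,r2:Mul2,r3:4,r4:2,r5:9
c6: issue ADD r0<-Add2 | r0:Add2,r1:Add1,r2:Mul2,r3:4,r4:2,r5:9
c7: - | r0:Add2,r1:Add1,r2:Mul2,r3:4,r4:2,r5:9
c8: CDB Add2=18 | r0:18,r1:Add1,r2:Mul2,r3:4,r4:2,r5:9
c9: CDB Mul1=18 | r0:18,r1:Add1,r2:Mul2,r3:4,r4:2,r5:9
c10: CDB Mul2=8 | r0:18,r1:Add1,r2:8,r3:4,r4:2,r5:9
c11: CDB Add1=27 | r0:18,r1:27,r2:8,r3:4,r4:2,r5:9

STATUS = VALUE 27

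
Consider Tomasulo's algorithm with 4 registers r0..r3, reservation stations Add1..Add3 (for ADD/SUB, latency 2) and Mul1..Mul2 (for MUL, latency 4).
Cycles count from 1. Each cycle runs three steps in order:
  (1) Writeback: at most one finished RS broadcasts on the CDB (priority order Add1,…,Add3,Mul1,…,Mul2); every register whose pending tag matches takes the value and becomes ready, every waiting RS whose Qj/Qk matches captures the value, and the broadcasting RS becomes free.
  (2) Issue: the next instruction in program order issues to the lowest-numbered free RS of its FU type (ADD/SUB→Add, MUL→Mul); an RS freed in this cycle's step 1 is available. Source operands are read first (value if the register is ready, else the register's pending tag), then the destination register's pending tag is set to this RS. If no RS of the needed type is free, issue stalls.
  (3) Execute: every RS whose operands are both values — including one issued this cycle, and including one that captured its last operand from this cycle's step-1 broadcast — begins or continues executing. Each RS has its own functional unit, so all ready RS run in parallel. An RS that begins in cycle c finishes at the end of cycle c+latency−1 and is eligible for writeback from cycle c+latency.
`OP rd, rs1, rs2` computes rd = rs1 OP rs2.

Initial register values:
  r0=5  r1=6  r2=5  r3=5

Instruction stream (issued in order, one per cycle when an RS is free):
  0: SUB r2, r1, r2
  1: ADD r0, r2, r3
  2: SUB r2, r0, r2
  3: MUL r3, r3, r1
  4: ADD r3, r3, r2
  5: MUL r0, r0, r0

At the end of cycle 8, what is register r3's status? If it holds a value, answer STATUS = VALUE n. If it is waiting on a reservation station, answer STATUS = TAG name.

STATUS = TAG Add2

c1: issue SUB r2<-Add1 | r0:5,r1:6,r2:Add1,r3:5
c2: issue ADD r0<-Add2 | r0:Add2,r1:6,r2:Add1,r3:5
c3: CDB Add1=1; issue SUB r2<-Add1 | r0:Add2,r1:6,r2:Add1,r3:5
c4: issue MUL r3<-Mul1 | r0:Add2,r1:6,r2:Add1,r3:Mul1
c5: CDB Add2=6; issue ADD r3<-Add2 | r0:6,r1:6,r2:Add1,r3:Add2
c6: issue MUL r0<-Mul2 | r0:Mul2,r1:6,r2:Add1,r3:Add2
c7: CDB Add1=5 | r0:Mul2,r1:6,r2:5,r3:Add2
c8: CDB Mul1=30 | r0:Mul2,r1:6,r2:5,r3:Add2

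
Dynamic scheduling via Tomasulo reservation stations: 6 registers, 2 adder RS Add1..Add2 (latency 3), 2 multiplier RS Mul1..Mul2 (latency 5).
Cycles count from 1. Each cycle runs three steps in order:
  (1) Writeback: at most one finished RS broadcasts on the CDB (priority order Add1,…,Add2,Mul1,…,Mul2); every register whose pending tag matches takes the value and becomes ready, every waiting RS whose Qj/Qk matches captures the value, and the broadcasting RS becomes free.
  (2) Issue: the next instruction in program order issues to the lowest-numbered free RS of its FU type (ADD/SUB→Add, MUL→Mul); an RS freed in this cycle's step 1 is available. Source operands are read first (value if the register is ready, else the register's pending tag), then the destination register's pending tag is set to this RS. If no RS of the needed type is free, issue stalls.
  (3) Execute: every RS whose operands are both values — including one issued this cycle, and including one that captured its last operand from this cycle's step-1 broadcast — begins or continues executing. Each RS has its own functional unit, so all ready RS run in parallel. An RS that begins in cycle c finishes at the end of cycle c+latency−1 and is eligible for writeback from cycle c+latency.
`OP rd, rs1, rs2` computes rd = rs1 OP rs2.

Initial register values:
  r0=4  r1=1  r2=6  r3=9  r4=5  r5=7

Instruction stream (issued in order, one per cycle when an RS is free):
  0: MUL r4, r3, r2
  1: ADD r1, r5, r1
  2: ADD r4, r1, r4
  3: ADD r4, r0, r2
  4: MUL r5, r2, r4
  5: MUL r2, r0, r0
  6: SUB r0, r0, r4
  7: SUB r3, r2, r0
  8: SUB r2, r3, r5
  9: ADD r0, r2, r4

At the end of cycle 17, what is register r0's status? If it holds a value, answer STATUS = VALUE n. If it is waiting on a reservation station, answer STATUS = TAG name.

STATUS = TAG Add2

cycle 1: issue MUL r4<-Mul1 // r0:4,r1:1,r2:6,r3:9,r4:Mul1,r5:7
cycle 2: issue ADD r1<-Add1 // r0:4,r1:Add1,r2:6,r3:9,r4:Mul1,r5:7
cycle 3: issue ADD r4<-Add2 // r0:4,r1:Add1,r2:6,r3:9,r4:Add2,r5:7
cycle 4: stall // r0:4,r1:Add1,r2:6,r3:9,r4:Add2,r5:7
cycle 5: CDB Add1=8; issue ADD r4<-Add1 // r0:4,r1:8,r2:6,r3:9,r4:Add1,r5:7
cycle 6: CDB Mul1=54; issue MUL r5<-Mul1 // r0:4,r1:8,r2:6,r3:9,r4:Add1,r5:Mul1
cycle 7: issue MUL r2<-Mul2 // r0:4,r1:8,r2:Mul2,r3:9,r4:Add1,r5:Mul1
cycle 8: CDB Add1=10; issue SUB r0<-Add1 // r0:Add1,r1:8,r2:Mul2,r3:9,r4:10,r5:Mul1
cycle 9: CDB Add2=62; issue SUB r3<-Add2 // r0:Add1,r1:8,r2:Mul2,r3:Add2,r4:10,r5:Mul1
cycle 10: stall // r0:Add1,r1:8,r2:Mul2,r3:Add2,r4:10,r5:Mul1
cycle 11: CDB Add1=-6; issue SUB r2<-Add1 // r0:-6,r1:8,r2:Add1,r3:Add2,r4:10,r5:Mul1
cycle 12: CDB Mul2=16; stall // r0:-6,r1:8,r2:Add1,r3:Add2,r4:10,r5:Mul1
cycle 13: CDB Mul1=60; stall // r0:-6,r1:8,r2:Add1,r3:Add2,r4:10,r5:60
cycle 14: stall // r0:-6,r1:8,r2:Add1,r3:Add2,r4:10,r5:60
cycle 15: CDB Add2=22; issue ADD r0<-Add2 // r0:Add2,r1:8,r2:Add1,r3:22,r4:10,r5:60
cycle 16: - // r0:Add2,r1:8,r2:Add1,r3:22,r4:10,r5:60
cycle 17: - // r0:Add2,r1:8,r2:Add1,r3:22,r4:10,r5:60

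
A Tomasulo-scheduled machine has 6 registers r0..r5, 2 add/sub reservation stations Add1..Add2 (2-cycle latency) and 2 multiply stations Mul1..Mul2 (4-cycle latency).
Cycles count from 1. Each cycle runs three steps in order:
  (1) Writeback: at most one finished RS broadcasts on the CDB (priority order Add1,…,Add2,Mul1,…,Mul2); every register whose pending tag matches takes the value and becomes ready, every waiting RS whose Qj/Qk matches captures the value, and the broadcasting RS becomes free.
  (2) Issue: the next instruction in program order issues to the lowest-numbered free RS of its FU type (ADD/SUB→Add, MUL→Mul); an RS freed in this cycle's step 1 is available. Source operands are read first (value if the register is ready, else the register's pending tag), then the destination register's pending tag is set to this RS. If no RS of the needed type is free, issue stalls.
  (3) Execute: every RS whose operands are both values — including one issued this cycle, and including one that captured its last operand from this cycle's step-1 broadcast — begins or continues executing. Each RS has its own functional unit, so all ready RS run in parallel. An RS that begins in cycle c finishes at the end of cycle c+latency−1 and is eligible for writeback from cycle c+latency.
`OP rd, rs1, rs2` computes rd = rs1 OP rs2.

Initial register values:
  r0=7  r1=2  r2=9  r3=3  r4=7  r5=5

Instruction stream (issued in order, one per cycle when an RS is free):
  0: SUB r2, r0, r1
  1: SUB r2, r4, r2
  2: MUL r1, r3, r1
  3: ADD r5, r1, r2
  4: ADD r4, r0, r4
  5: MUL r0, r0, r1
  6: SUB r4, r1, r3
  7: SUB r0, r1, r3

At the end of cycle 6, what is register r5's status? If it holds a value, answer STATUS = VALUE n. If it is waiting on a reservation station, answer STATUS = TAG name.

  c1: issue SUB r2<-Add1  regs: r0:7,r1:2,r2:Add1,r3:3,r4:7,r5:5
  c2: issue SUB r2<-Add2  regs: r0:7,r1:2,r2:Add2,r3:3,r4:7,r5:5
  c3: CDB Add1=5; issue MUL r1<-Mul1  regs: r0:7,r1:Mul1,r2:Add2,r3:3,r4:7,r5:5
  c4: issue ADD r5<-Add1  regs: r0:7,r1:Mul1,r2:Add2,r3:3,r4:7,r5:Add1
  c5: CDB Add2=2; issue ADD r4<-Add2  regs: r0:7,r1:Mul1,r2:2,r3:3,r4:Add2,r5:Add1
  c6: issue MUL r0<-Mul2  regs: r0:Mul2,r1:Mul1,r2:2,r3:3,r4:Add2,r5:Add1

STATUS = TAG Add1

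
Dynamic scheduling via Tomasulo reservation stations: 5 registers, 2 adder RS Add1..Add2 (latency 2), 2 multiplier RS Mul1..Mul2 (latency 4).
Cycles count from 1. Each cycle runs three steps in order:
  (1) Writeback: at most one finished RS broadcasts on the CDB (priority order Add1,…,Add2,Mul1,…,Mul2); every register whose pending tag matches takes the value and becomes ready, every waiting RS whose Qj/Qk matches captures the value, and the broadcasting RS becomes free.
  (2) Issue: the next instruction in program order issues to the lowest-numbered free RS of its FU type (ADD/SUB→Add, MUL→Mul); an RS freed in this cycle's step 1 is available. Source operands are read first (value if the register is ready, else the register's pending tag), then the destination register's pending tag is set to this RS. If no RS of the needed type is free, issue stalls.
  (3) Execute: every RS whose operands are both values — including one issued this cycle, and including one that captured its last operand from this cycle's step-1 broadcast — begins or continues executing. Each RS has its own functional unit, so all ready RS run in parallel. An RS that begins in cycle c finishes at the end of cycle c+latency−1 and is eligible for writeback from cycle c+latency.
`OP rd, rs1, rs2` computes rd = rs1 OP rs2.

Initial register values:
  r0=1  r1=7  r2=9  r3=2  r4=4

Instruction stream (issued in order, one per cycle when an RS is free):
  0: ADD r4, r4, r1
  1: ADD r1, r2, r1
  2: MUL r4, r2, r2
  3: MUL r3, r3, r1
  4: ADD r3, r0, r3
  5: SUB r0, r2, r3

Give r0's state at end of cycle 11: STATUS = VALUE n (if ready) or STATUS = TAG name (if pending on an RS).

c1: issue ADD r4<-Add1 | r0:1,r1:7,r2:9,r3:2,r4:Add1
c2: issue ADD r1<-Add2 | r0:1,r1:Add2,r2:9,r3:2,r4:Add1
c3: CDB Add1=11; issue MUL r4<-Mul1 | r0:1,r1:Add2,r2:9,r3:2,r4:Mul1
c4: CDB Add2=16; issue MUL r3<-Mul2 | r0:1,r1:16,r2:9,r3:Mul2,r4:Mul1
c5: issue ADD r3<-Add1 | r0:1,r1:16,r2:9,r3:Add1,r4:Mul1
c6: issue SUB r0<-Add2 | r0:Add2,r1:16,r2:9,r3:Add1,r4:Mul1
c7: CDB Mul1=81 | r0:Add2,r1:16,r2:9,r3:Add1,r4:81
c8: CDB Mul2=32 | r0:Add2,r1:16,r2:9,r3:Add1,r4:81
c9: - | r0:Add2,r1:16,r2:9,r3:Add1,r4:81
c10: CDB Add1=33 | r0:Add2,r1:16,r2:9,r3:33,r4:81
c11: - | r0:Add2,r1:16,r2:9,r3:33,r4:81

STATUS = TAG Add2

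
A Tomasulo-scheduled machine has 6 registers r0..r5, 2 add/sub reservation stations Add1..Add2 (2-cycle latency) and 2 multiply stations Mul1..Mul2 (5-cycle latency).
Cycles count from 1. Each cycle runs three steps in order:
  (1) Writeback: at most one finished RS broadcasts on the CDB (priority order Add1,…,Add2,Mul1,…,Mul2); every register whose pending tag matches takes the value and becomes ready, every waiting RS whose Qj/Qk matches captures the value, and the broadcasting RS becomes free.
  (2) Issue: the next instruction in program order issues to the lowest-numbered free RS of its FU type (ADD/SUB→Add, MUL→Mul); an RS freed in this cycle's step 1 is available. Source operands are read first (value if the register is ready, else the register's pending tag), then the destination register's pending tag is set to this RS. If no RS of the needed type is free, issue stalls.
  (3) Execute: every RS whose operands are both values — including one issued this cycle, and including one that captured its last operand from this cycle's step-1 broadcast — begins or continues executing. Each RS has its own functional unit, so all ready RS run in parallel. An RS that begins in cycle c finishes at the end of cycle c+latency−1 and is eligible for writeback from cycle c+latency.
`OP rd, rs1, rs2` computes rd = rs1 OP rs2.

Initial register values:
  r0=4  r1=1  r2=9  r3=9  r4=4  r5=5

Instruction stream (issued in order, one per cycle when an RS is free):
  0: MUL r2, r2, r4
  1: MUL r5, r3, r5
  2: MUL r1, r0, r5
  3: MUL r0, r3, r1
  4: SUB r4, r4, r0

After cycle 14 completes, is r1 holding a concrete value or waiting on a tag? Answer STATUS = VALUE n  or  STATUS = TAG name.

  c1: issue MUL r2<-Mul1  regs: r0:4,r1:1,r2:Mul1,r3:9,r4:4,r5:5
  c2: issue MUL r5<-Mul2  regs: r0:4,r1:1,r2:Mul1,r3:9,r4:4,r5:Mul2
  c3: stall  regs: r0:4,r1:1,r2:Mul1,r3:9,r4:4,r5:Mul2
  c4: stall  regs: r0:4,r1:1,r2:Mul1,r3:9,r4:4,r5:Mul2
  c5: stall  regs: r0:4,r1:1,r2:Mul1,r3:9,r4:4,r5:Mul2
  c6: CDB Mul1=36; issue MUL r1<-Mul1  regs: r0:4,r1:Mul1,r2:36,r3:9,r4:4,r5:Mul2
  c7: CDB Mul2=45; issue MUL r0<-Mul2  regs: r0:Mul2,r1:Mul1,r2:36,r3:9,r4:4,r5:45
  c8: issue SUB r4<-Add1  regs: r0:Mul2,r1:Mul1,r2:36,r3:9,r4:Add1,r5:45
  c9: -  regs: r0:Mul2,r1:Mul1,r2:36,r3:9,r4:Add1,r5:45
  c10: -  regs: r0:Mul2,r1:Mul1,r2:36,r3:9,r4:Add1,r5:45
  c11: -  regs: r0:Mul2,r1:Mul1,r2:36,r3:9,r4:Add1,r5:45
  c12: CDB Mul1=180  regs: r0:Mul2,r1:180,r2:36,r3:9,r4:Add1,r5:45
  c13: -  regs: r0:Mul2,r1:180,r2:36,r3:9,r4:Add1,r5:45
  c14: -  regs: r0:Mul2,r1:180,r2:36,r3:9,r4:Add1,r5:45

STATUS = VALUE 180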